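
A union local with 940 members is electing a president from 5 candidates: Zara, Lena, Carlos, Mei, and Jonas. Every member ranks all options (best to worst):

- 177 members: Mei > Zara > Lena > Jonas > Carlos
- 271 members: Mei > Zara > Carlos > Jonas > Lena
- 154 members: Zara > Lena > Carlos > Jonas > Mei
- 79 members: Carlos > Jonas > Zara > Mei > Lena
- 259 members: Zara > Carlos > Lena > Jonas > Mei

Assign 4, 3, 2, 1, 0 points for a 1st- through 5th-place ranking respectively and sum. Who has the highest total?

Zara

Zara: 177·3 + 271·3 + 154·4 + 79·2 + 259·4 = 3154
Lena: 177·2 + 271·0 + 154·3 + 79·0 + 259·2 = 1334
Carlos: 177·0 + 271·2 + 154·2 + 79·4 + 259·3 = 1943
Mei: 177·4 + 271·4 + 154·0 + 79·1 + 259·0 = 1871
Jonas: 177·1 + 271·1 + 154·1 + 79·3 + 259·1 = 1098
Zara has the highest Borda score (3154).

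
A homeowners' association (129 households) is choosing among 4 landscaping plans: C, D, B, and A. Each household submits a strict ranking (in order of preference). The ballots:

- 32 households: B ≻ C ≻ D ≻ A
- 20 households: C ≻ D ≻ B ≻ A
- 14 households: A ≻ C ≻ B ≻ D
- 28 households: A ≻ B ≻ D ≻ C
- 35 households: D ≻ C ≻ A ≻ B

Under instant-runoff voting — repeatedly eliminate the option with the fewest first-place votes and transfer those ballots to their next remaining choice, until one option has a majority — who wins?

D

Round 1: C 20, D 35, B 32, A 42. Eliminate C.
Round 2: D 55, B 32, A 42. Eliminate B.
Round 3: D 87, A 42. D has a majority.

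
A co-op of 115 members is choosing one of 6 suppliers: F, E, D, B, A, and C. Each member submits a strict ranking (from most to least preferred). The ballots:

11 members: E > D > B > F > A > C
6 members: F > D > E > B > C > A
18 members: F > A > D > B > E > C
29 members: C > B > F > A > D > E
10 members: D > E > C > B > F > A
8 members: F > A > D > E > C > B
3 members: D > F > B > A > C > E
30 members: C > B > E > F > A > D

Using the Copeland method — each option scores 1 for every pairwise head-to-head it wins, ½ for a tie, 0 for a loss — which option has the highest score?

C

F: beats E, D, and A; loses to B and C → score 3.
E: loses to F, D, B, A, and C → score 0.
D: beats E; loses to F, B, A, and C → score 1.
B: beats F, E, D, and A; loses to C → score 4.
A: beats E and D; loses to F, B, and C → score 2.
C: beats F, E, D, B, and A → score 5.
C has the best pairwise record.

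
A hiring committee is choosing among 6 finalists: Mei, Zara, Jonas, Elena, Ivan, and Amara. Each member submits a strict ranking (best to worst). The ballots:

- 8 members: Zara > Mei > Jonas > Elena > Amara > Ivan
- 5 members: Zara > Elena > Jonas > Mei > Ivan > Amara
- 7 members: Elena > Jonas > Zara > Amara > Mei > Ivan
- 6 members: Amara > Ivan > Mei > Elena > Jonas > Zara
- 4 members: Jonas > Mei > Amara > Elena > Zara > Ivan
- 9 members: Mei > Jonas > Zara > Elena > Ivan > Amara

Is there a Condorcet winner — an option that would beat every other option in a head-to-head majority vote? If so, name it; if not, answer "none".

none

Checking pairwise contests:
Zara beats Mei 20–19.
Jonas beats Zara 26–13.
Mei beats Jonas 23–16.
Mei beats Elena 27–12.
Mei beats Ivan 33–6.
Mei beats Amara 26–13.
Every option loses at least one head-to-head, so there is no Condorcet winner.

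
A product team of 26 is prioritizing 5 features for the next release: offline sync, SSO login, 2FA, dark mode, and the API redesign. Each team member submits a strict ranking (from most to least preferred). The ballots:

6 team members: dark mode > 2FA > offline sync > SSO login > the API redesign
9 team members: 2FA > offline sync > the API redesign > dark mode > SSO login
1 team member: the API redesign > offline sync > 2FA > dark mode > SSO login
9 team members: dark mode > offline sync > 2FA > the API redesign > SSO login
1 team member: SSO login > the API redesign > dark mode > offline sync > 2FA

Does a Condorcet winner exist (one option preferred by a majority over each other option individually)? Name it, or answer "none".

dark mode

dark mode vs offline sync: 16–10 for dark mode.
dark mode vs SSO login: 25–1 for dark mode.
dark mode vs 2FA: 16–10 for dark mode.
dark mode vs the API redesign: 15–11 for dark mode.
dark mode beats every other option head-to-head.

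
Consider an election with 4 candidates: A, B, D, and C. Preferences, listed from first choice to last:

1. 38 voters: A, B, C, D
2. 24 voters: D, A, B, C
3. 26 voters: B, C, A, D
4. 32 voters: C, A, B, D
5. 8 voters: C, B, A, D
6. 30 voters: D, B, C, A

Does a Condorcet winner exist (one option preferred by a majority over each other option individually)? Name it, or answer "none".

none

Checking pairwise contests:
C beats A 96–62.
A beats B 94–64.
A beats D 104–54.
B beats C 118–40.
Every option loses at least one head-to-head, so there is no Condorcet winner.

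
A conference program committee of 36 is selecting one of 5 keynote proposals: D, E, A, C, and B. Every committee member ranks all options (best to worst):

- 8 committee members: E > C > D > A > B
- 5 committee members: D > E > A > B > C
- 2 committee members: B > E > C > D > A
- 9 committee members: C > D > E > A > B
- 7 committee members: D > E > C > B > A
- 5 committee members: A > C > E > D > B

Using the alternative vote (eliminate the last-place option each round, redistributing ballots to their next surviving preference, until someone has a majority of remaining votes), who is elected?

Round 1: D 12, E 8, A 5, C 9, B 2. Eliminate B.
Round 2: D 12, E 10, A 5, C 9. Eliminate A.
Round 3: D 12, E 10, C 14. Eliminate E.
Round 4: D 12, C 24. C has a majority.

C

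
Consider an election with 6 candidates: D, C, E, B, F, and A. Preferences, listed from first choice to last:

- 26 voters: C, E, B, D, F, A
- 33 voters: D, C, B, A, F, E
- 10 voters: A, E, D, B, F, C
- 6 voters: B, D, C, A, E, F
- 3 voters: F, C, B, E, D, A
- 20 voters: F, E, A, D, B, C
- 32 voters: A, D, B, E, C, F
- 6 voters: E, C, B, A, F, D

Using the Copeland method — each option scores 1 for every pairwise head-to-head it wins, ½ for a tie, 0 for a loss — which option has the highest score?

D

D: beats C, E, B, and F; ties A → score 4.5.
C: beats F and A; ties E and B; loses to D → score 3.
E: beats F; ties C; loses to D, B, and A → score 1.5.
B: beats E, F, and A; ties C; loses to D → score 3.5.
F: loses to D, C, E, B, and A → score 0.
A: beats E and F; ties D; loses to C and B → score 2.5.
D has the best pairwise record.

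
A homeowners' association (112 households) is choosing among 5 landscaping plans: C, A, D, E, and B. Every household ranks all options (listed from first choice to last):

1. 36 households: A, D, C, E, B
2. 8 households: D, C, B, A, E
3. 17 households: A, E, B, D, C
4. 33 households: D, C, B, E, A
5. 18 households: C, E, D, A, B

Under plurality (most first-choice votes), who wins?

A

First-place votes: C 18, A 53, D 41, E 0, B 0.
A has the most first-place votes.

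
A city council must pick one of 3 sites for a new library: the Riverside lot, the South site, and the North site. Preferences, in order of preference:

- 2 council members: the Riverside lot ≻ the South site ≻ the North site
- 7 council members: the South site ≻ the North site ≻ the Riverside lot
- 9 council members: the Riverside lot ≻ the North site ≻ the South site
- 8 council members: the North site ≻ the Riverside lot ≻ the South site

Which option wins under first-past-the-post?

First-place votes: the Riverside lot 11, the South site 7, the North site 8.
the Riverside lot has the most first-place votes.

the Riverside lot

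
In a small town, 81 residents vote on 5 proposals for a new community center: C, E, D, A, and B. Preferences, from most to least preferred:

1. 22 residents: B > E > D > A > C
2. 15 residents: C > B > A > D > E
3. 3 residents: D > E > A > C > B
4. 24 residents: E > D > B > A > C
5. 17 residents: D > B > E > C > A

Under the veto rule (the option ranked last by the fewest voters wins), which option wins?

Last-place votes: C 46, E 15, D 0, A 17, B 3.
D is ranked last by the fewest voters, so D wins.

D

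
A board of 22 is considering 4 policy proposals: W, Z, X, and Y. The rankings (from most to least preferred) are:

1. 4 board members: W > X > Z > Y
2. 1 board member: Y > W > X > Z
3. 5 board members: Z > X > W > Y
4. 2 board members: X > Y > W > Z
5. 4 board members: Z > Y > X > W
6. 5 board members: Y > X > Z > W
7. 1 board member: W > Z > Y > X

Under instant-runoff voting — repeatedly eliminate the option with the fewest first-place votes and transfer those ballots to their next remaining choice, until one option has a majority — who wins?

Z

Round 1: W 5, Z 9, X 2, Y 6. Eliminate X.
Round 2: W 5, Z 9, Y 8. Eliminate W.
Round 3: Z 14, Y 8. Z has a majority.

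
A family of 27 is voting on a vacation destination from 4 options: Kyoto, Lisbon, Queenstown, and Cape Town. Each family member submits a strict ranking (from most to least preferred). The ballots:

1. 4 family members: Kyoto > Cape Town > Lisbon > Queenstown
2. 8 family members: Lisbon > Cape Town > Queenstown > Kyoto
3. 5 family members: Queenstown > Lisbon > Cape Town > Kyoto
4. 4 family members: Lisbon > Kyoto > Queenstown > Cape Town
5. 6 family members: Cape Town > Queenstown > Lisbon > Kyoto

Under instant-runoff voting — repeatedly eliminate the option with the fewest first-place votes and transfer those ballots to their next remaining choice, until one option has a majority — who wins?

Lisbon

Round 1: Kyoto 4, Lisbon 12, Queenstown 5, Cape Town 6. Eliminate Kyoto.
Round 2: Lisbon 12, Queenstown 5, Cape Town 10. Eliminate Queenstown.
Round 3: Lisbon 17, Cape Town 10. Lisbon has a majority.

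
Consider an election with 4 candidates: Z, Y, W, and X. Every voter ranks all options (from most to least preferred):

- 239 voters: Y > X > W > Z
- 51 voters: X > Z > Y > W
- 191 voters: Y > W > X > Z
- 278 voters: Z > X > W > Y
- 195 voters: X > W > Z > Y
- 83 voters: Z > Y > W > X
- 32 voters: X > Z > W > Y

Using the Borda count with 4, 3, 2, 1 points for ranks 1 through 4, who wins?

Z: 239·1 + 51·3 + 191·1 + 278·4 + 195·2 + 83·4 + 32·3 = 2513
Y: 239·4 + 51·2 + 191·4 + 278·1 + 195·1 + 83·3 + 32·1 = 2576
W: 239·2 + 51·1 + 191·3 + 278·2 + 195·3 + 83·2 + 32·2 = 2473
X: 239·3 + 51·4 + 191·2 + 278·3 + 195·4 + 83·1 + 32·4 = 3128
X has the highest Borda score (3128).

X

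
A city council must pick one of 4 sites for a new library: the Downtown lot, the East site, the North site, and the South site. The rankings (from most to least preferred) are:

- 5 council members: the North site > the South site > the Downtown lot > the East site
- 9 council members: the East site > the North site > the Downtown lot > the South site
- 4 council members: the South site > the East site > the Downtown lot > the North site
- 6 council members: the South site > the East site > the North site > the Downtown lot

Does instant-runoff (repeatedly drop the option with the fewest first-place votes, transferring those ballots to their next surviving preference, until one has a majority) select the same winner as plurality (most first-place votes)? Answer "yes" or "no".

Instant-runoff — R1 the Downtown lot 0, the East site 9, the North site 5, the South site 10 (the Downtown lot out); R2 the East site 9, the North site 5, the South site 10 (the North site out); R3 the East site 9, the South site 15 (the South site winner). Winner: the South site.
Plurality — first-place votes: the Downtown lot 0, the East site 9, the North site 5, the South site 10. Winner: the South site.
The two methods agree.

yes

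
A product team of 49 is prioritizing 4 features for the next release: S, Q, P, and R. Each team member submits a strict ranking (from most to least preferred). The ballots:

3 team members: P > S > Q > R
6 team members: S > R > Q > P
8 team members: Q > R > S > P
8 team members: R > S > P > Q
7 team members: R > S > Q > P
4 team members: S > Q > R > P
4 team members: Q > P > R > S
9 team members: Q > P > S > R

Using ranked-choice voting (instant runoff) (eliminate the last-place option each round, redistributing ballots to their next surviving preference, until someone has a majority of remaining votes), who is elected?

Q

Round 1: S 10, Q 21, P 3, R 15. Eliminate P.
Round 2: S 13, Q 21, R 15. Eliminate S.
Round 3: Q 28, R 21. Q has a majority.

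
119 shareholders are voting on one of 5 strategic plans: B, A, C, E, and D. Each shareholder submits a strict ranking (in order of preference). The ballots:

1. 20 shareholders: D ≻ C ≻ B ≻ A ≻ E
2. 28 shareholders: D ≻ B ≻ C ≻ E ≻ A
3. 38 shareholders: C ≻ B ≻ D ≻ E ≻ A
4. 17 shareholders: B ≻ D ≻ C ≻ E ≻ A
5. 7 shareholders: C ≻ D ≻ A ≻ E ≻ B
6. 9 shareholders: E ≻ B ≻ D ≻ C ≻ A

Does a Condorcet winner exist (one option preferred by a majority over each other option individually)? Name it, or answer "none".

none

Checking pairwise contests:
C beats B 65–54.
B beats A 112–7.
D beats C 74–45.
B beats E 103–16.
B beats D 64–55.
Every option loses at least one head-to-head, so there is no Condorcet winner.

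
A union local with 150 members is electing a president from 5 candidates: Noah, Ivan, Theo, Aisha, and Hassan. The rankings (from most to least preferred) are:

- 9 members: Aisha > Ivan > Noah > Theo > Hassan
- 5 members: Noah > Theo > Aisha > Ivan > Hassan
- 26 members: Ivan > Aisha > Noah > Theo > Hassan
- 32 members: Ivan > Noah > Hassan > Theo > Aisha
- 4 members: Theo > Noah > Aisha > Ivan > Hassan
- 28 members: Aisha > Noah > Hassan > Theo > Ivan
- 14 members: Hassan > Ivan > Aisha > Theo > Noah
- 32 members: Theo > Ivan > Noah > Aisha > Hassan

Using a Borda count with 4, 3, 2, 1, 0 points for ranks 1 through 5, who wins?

Ivan

Noah: 9·2 + 5·4 + 26·2 + 32·3 + 4·3 + 28·3 + 14·0 + 32·2 = 346
Ivan: 9·3 + 5·1 + 26·4 + 32·4 + 4·1 + 28·0 + 14·3 + 32·3 = 406
Theo: 9·1 + 5·3 + 26·1 + 32·1 + 4·4 + 28·1 + 14·1 + 32·4 = 268
Aisha: 9·4 + 5·2 + 26·3 + 32·0 + 4·2 + 28·4 + 14·2 + 32·1 = 304
Hassan: 9·0 + 5·0 + 26·0 + 32·2 + 4·0 + 28·2 + 14·4 + 32·0 = 176
Ivan has the highest Borda score (406).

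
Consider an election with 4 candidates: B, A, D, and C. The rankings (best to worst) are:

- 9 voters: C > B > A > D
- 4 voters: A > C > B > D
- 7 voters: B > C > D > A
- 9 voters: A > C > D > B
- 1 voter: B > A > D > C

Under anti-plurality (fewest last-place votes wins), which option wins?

Last-place votes: B 9, A 7, D 13, C 1.
C is ranked last by the fewest voters, so C wins.

C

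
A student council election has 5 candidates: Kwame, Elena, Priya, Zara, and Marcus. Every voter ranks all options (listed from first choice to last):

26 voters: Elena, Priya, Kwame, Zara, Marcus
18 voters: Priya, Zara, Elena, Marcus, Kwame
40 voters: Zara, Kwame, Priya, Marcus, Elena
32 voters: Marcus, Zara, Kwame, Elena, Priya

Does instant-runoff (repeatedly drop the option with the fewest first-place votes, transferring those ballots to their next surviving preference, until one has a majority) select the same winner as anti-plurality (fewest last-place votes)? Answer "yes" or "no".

Instant-runoff — R1 Kwame 0, Elena 26, Priya 18, Zara 40, Marcus 32 (Kwame out); R2 Elena 26, Priya 18, Zara 40, Marcus 32 (Priya out); R3 Elena 26, Zara 58, Marcus 32 (Elena out); R4 Zara 84, Marcus 32 (Zara winner). Winner: Zara.
Anti-plurality — last-place votes: Kwame 18, Elena 40, Priya 32, Zara 0, Marcus 26. Winner: Zara.
The two methods agree.

yes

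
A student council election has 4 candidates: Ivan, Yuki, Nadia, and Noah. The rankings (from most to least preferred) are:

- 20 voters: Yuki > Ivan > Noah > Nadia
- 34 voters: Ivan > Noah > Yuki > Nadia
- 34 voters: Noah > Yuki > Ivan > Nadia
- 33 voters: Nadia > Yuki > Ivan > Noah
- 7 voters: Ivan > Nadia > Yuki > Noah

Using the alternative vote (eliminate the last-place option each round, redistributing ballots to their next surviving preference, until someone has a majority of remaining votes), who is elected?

Ivan

Round 1: Ivan 41, Yuki 20, Nadia 33, Noah 34. Eliminate Yuki.
Round 2: Ivan 61, Nadia 33, Noah 34. Eliminate Nadia.
Round 3: Ivan 94, Noah 34. Ivan has a majority.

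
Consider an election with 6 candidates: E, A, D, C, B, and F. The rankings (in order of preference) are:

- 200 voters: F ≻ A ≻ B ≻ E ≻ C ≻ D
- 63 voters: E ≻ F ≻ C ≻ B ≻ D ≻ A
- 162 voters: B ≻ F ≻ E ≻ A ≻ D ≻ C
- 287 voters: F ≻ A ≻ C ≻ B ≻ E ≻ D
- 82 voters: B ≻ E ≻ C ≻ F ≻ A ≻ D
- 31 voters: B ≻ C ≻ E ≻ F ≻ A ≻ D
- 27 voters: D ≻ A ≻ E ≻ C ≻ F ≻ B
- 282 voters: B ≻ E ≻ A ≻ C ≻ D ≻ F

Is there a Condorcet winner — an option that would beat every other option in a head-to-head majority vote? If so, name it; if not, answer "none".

F vs E: 649–485 for F.
F vs A: 825–309 for F.
F vs D: 825–309 for F.
F vs C: 712–422 for F.
F vs B: 577–557 for F.
F beats every other option head-to-head.

F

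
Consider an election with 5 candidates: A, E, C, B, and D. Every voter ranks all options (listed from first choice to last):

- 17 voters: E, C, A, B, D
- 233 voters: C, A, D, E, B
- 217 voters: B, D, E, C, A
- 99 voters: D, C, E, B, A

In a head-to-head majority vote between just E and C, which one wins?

C

Voters preferring E to C: 234; preferring C to E: 332.
C wins the head-to-head.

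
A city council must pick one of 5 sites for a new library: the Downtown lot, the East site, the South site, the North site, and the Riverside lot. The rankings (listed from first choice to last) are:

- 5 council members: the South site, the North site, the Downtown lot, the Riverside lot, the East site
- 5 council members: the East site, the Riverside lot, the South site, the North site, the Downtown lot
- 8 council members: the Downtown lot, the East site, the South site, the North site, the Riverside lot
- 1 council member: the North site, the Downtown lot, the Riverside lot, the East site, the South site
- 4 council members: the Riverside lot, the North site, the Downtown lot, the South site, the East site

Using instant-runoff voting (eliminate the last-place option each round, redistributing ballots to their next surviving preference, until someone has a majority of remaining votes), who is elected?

Round 1: the Downtown lot 8, the East site 5, the South site 5, the North site 1, the Riverside lot 4. Eliminate the North site.
Round 2: the Downtown lot 9, the East site 5, the South site 5, the Riverside lot 4. Eliminate the Riverside lot.
Round 3: the Downtown lot 13, the East site 5, the South site 5. The Downtown lot has a majority.

the Downtown lot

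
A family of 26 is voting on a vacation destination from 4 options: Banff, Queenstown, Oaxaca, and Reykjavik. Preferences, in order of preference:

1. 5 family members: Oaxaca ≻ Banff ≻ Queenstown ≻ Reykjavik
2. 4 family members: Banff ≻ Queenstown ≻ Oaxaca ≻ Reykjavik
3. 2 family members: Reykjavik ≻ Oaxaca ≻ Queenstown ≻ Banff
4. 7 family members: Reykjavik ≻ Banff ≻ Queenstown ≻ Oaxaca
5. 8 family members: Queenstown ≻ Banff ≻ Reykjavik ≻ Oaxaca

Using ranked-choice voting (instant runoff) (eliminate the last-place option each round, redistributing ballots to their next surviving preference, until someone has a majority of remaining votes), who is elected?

Round 1: Banff 4, Queenstown 8, Oaxaca 5, Reykjavik 9. Eliminate Banff.
Round 2: Queenstown 12, Oaxaca 5, Reykjavik 9. Eliminate Oaxaca.
Round 3: Queenstown 17, Reykjavik 9. Queenstown has a majority.

Queenstown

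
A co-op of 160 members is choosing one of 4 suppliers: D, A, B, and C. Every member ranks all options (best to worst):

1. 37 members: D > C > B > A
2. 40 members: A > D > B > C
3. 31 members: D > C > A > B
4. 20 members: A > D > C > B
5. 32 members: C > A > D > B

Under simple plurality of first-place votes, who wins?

D

First-place votes: D 68, A 60, B 0, C 32.
D has the most first-place votes.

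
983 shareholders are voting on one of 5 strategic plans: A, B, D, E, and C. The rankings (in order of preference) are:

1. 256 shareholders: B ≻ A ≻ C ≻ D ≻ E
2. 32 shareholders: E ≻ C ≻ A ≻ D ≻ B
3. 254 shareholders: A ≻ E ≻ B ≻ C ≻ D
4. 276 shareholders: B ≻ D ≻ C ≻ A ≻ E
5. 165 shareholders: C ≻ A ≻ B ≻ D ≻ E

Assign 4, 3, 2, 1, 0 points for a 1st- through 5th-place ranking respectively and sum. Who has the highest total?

A: 256·3 + 32·2 + 254·4 + 276·1 + 165·3 = 2619
B: 256·4 + 32·0 + 254·2 + 276·4 + 165·2 = 2966
D: 256·1 + 32·1 + 254·0 + 276·3 + 165·1 = 1281
E: 256·0 + 32·4 + 254·3 + 276·0 + 165·0 = 890
C: 256·2 + 32·3 + 254·1 + 276·2 + 165·4 = 2074
B has the highest Borda score (2966).

B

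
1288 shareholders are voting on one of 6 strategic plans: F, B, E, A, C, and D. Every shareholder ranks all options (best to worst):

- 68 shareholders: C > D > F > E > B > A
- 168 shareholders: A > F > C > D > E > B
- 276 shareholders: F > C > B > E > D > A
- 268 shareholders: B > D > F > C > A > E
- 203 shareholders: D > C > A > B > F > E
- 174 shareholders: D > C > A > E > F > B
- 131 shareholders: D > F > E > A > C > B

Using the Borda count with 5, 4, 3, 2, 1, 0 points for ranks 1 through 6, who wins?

D

F: 68·3 + 168·4 + 276·5 + 268·3 + 203·1 + 174·1 + 131·4 = 3961
B: 68·1 + 168·0 + 276·3 + 268·5 + 203·2 + 174·0 + 131·0 = 2642
E: 68·2 + 168·1 + 276·2 + 268·0 + 203·0 + 174·2 + 131·3 = 1597
A: 68·0 + 168·5 + 276·0 + 268·1 + 203·3 + 174·3 + 131·2 = 2501
C: 68·5 + 168·3 + 276·4 + 268·2 + 203·4 + 174·4 + 131·1 = 4123
D: 68·4 + 168·2 + 276·1 + 268·4 + 203·5 + 174·5 + 131·5 = 4496
D has the highest Borda score (4496).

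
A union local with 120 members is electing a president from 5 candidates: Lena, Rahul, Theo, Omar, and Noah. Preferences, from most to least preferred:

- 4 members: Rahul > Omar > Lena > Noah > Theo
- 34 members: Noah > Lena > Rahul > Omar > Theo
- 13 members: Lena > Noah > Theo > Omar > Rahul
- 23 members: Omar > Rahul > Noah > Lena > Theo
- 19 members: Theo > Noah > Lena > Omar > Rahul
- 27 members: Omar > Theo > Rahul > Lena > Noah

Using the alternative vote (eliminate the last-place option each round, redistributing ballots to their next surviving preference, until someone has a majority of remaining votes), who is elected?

Noah

Round 1: Lena 13, Rahul 4, Theo 19, Omar 50, Noah 34. Eliminate Rahul.
Round 2: Lena 13, Theo 19, Omar 54, Noah 34. Eliminate Lena.
Round 3: Theo 19, Omar 54, Noah 47. Eliminate Theo.
Round 4: Omar 54, Noah 66. Noah has a majority.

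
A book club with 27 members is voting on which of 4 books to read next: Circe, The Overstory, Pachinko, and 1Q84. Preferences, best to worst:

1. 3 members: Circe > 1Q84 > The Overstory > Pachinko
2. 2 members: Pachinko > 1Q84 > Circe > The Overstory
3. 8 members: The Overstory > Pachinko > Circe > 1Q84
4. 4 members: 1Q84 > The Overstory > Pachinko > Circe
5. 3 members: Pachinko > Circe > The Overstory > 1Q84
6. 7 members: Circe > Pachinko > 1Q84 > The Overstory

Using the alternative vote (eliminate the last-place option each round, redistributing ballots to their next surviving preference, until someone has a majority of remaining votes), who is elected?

Round 1: Circe 10, The Overstory 8, Pachinko 5, 1Q84 4. Eliminate 1Q84.
Round 2: Circe 10, The Overstory 12, Pachinko 5. Eliminate Pachinko.
Round 3: Circe 15, The Overstory 12. Circe has a majority.

Circe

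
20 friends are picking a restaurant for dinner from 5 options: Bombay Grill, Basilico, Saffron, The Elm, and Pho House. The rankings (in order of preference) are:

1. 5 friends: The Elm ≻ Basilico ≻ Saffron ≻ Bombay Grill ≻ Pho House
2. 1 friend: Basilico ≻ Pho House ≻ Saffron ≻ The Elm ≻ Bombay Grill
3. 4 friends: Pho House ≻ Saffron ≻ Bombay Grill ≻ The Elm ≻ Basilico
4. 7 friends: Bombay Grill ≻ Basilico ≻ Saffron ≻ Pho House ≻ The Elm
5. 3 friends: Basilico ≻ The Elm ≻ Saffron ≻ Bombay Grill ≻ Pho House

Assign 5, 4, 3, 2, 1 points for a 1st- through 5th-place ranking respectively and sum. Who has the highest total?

Bombay Grill: 5·2 + 1·1 + 4·3 + 7·5 + 3·2 = 64
Basilico: 5·4 + 1·5 + 4·1 + 7·4 + 3·5 = 72
Saffron: 5·3 + 1·3 + 4·4 + 7·3 + 3·3 = 64
The Elm: 5·5 + 1·2 + 4·2 + 7·1 + 3·4 = 54
Pho House: 5·1 + 1·4 + 4·5 + 7·2 + 3·1 = 46
Basilico has the highest Borda score (72).

Basilico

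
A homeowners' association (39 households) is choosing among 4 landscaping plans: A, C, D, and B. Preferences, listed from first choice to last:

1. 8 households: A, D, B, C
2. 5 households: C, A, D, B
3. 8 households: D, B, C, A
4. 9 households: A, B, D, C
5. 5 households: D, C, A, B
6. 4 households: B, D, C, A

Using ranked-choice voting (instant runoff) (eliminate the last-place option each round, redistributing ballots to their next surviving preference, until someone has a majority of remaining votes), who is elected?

A

Round 1: A 17, C 5, D 13, B 4. Eliminate B.
Round 2: A 17, C 5, D 17. Eliminate C.
Round 3: A 22, D 17. A has a majority.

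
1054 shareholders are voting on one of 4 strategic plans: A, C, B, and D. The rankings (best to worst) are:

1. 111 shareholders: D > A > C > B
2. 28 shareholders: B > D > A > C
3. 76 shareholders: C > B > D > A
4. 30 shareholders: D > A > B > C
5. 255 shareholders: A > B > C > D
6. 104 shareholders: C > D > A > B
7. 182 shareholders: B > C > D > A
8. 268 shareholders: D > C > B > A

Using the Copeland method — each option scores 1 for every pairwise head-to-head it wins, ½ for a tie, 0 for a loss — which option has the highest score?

A: loses to C, B, and D → score 0.
C: beats A, B, and D → score 3.
B: beats A and D; loses to C → score 2.
D: beats A; loses to C and B → score 1.
C has the best pairwise record.

C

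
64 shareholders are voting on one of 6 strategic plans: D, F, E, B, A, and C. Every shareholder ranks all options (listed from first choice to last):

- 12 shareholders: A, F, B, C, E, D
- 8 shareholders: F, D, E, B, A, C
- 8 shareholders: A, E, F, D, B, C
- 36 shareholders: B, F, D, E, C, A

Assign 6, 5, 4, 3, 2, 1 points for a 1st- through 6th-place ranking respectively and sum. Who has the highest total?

F

D: 12·1 + 8·5 + 8·3 + 36·4 = 220
F: 12·5 + 8·6 + 8·4 + 36·5 = 320
E: 12·2 + 8·4 + 8·5 + 36·3 = 204
B: 12·4 + 8·3 + 8·2 + 36·6 = 304
A: 12·6 + 8·2 + 8·6 + 36·1 = 172
C: 12·3 + 8·1 + 8·1 + 36·2 = 124
F has the highest Borda score (320).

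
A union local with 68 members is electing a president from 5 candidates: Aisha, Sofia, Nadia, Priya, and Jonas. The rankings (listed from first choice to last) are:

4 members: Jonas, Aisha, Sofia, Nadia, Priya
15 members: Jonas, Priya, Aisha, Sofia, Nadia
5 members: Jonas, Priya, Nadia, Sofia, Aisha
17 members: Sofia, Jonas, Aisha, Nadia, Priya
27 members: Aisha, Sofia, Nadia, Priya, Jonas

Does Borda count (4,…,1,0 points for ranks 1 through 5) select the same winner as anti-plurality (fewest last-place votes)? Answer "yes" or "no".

no

Borda — scores: Aisha 184, Sofia 177, Nadia 85, Priya 87, Jonas 147. Winner: Aisha.
Anti-plurality — last-place votes: Aisha 5, Sofia 0, Nadia 15, Priya 21, Jonas 27. Winner: Sofia.
The two methods disagree.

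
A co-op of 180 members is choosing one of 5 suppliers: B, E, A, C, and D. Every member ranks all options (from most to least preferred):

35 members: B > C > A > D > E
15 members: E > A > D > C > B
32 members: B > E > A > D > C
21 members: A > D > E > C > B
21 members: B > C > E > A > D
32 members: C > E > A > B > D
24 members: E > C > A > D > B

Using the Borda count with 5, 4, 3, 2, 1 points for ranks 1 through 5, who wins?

E

B: 35·5 + 15·1 + 32·5 + 21·1 + 21·5 + 32·2 + 24·1 = 564
E: 35·1 + 15·5 + 32·4 + 21·3 + 21·3 + 32·4 + 24·5 = 612
A: 35·3 + 15·4 + 32·3 + 21·5 + 21·2 + 32·3 + 24·3 = 576
C: 35·4 + 15·2 + 32·1 + 21·2 + 21·4 + 32·5 + 24·4 = 584
D: 35·2 + 15·3 + 32·2 + 21·4 + 21·1 + 32·1 + 24·2 = 364
E has the highest Borda score (612).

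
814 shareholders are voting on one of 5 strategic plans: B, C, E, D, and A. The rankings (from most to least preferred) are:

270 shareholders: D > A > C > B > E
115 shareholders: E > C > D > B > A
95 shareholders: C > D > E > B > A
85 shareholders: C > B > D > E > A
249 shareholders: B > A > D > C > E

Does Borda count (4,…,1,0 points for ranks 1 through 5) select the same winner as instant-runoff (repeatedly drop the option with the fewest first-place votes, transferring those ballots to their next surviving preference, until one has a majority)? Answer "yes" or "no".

yes

Borda — scores: B 1731, C 1854, E 735, D 2263, A 1557. Winner: D.
Instant-runoff — R1 B 249, C 180, E 115, D 270, A 0 (A out); R2 B 249, C 180, E 115, D 270 (E out); R3 B 249, C 295, D 270 (B out); R4 C 295, D 519 (D winner). Winner: D.
The two methods agree.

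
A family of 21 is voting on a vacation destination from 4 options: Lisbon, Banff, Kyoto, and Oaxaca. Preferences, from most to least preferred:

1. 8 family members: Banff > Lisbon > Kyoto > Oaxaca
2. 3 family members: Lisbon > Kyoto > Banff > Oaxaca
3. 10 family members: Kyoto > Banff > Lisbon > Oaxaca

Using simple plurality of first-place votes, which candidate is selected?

First-place votes: Lisbon 3, Banff 8, Kyoto 10, Oaxaca 0.
Kyoto has the most first-place votes.

Kyoto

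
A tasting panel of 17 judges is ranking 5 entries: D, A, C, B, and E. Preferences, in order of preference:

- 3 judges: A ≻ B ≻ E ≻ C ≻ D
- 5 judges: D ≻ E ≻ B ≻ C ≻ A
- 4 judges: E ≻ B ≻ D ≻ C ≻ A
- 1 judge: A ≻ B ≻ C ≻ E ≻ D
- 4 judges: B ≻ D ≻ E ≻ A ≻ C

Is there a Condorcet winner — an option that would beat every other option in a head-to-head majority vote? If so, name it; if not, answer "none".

Checking pairwise contests:
B beats D 12–5.
D beats A 13–4.
D beats C 13–4.
E beats B 9–8.
D beats E 9–8.
Every option loses at least one head-to-head, so there is no Condorcet winner.

none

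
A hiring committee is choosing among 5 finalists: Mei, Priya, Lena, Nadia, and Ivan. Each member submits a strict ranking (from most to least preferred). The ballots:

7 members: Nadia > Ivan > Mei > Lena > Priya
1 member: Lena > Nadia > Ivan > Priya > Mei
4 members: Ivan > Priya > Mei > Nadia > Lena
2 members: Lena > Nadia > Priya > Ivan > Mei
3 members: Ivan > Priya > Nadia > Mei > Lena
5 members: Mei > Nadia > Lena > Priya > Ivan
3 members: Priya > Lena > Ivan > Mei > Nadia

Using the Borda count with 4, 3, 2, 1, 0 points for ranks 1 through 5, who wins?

Mei: 7·2 + 1·0 + 4·2 + 2·0 + 3·1 + 5·4 + 3·1 = 48
Priya: 7·0 + 1·1 + 4·3 + 2·2 + 3·3 + 5·1 + 3·4 = 43
Lena: 7·1 + 1·4 + 4·0 + 2·4 + 3·0 + 5·2 + 3·3 = 38
Nadia: 7·4 + 1·3 + 4·1 + 2·3 + 3·2 + 5·3 + 3·0 = 62
Ivan: 7·3 + 1·2 + 4·4 + 2·1 + 3·4 + 5·0 + 3·2 = 59
Nadia has the highest Borda score (62).

Nadia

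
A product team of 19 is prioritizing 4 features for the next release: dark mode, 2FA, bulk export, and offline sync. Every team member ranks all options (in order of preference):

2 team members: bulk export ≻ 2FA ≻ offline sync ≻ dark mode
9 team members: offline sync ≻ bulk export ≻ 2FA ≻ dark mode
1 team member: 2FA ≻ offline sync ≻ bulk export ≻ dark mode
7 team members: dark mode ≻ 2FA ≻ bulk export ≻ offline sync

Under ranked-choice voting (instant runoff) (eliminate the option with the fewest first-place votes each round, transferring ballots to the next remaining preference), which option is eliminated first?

Round 1: dark mode 7, 2FA 1, bulk export 2, offline sync 9. Eliminate 2FA.

2FA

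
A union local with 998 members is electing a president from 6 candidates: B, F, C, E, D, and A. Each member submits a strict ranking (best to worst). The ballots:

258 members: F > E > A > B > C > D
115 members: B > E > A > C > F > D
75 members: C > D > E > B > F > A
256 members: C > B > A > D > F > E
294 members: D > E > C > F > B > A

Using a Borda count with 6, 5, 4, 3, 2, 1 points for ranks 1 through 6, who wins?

C

B: 258·3 + 115·6 + 75·3 + 256·5 + 294·2 = 3557
F: 258·6 + 115·2 + 75·2 + 256·2 + 294·3 = 3322
C: 258·2 + 115·3 + 75·6 + 256·6 + 294·4 = 4023
E: 258·5 + 115·5 + 75·4 + 256·1 + 294·5 = 3891
D: 258·1 + 115·1 + 75·5 + 256·3 + 294·6 = 3280
A: 258·4 + 115·4 + 75·1 + 256·4 + 294·1 = 2885
C has the highest Borda score (4023).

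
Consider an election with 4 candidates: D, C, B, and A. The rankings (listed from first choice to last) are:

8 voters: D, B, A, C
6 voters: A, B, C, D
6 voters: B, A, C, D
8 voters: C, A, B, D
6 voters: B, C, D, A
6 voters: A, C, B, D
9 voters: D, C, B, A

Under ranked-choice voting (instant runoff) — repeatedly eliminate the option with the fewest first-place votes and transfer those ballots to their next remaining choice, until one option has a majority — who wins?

A

Round 1: D 17, C 8, B 12, A 12. Eliminate C.
Round 2: D 17, B 12, A 20. Eliminate B.
Round 3: D 23, A 26. A has a majority.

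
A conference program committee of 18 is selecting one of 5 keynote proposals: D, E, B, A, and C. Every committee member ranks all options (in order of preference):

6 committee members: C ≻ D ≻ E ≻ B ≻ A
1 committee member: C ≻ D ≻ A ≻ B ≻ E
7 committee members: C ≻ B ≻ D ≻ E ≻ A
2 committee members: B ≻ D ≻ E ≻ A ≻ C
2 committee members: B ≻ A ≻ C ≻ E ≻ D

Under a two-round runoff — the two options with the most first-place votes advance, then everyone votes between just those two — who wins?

C

Round 1 first-place votes: D 0, E 0, B 4, A 0, C 14.
C and B advance.
Runoff: C is preferred to B by 14 voters; B by 4.
C wins the runoff.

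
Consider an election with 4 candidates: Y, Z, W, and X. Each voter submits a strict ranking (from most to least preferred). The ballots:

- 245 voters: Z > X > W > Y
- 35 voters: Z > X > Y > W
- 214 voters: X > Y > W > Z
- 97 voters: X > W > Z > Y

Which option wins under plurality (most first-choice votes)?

First-place votes: Y 0, Z 280, W 0, X 311.
X has the most first-place votes.

X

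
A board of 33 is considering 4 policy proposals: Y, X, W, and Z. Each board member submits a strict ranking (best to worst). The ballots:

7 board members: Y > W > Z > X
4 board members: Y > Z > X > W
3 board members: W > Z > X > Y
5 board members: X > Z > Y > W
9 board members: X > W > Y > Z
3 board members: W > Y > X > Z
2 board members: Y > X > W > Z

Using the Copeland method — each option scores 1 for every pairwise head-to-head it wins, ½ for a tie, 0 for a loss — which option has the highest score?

X

Y: beats W and Z; loses to X → score 2.
X: beats Y, W, and Z → score 3.
W: beats Z; loses to Y and X → score 1.
Z: loses to Y, X, and W → score 0.
X has the best pairwise record.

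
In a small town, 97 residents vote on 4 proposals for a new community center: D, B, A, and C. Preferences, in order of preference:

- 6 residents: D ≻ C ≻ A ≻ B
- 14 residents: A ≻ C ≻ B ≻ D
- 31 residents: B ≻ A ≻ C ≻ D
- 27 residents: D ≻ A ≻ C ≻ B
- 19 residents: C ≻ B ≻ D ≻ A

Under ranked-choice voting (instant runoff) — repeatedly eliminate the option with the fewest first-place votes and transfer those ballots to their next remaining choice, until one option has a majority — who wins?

Round 1: D 33, B 31, A 14, C 19. Eliminate A.
Round 2: D 33, B 31, C 33. Eliminate B.
Round 3: D 33, C 64. C has a majority.

C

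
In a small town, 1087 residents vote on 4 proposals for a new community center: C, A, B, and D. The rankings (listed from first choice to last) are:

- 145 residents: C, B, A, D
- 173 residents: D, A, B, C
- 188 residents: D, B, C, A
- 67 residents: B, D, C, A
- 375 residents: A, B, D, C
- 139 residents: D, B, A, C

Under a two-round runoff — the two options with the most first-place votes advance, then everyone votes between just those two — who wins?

D

Round 1 first-place votes: C 145, A 375, B 67, D 500.
D and A advance.
Runoff: D is preferred to A by 567 voters; A by 520.
D wins the runoff.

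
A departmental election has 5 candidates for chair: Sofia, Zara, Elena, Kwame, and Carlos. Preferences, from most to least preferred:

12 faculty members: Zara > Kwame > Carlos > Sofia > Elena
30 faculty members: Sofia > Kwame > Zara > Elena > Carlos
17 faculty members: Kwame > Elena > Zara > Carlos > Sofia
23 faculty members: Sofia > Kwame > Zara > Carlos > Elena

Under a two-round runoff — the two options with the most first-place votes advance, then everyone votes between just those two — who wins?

Round 1 first-place votes: Sofia 53, Zara 12, Elena 0, Kwame 17, Carlos 0.
Sofia and Kwame advance.
Runoff: Sofia is preferred to Kwame by 53 voters; Kwame by 29.
Sofia wins the runoff.

Sofia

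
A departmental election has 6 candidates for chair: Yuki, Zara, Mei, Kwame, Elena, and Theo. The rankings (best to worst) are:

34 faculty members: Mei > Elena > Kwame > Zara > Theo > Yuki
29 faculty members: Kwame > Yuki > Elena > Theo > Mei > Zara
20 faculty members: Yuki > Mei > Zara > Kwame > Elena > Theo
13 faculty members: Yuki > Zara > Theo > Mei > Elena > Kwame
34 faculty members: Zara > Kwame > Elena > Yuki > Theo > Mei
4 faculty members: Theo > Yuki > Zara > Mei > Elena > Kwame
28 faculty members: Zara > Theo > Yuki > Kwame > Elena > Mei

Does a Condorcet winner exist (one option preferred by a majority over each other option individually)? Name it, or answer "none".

none

Checking pairwise contests:
Zara beats Yuki 96–66.
Mei beats Zara 83–79.
Yuki beats Mei 128–34.
Zara beats Kwame 99–63.
Yuki beats Elena 94–68.
Yuki beats Theo 96–66.
Every option loses at least one head-to-head, so there is no Condorcet winner.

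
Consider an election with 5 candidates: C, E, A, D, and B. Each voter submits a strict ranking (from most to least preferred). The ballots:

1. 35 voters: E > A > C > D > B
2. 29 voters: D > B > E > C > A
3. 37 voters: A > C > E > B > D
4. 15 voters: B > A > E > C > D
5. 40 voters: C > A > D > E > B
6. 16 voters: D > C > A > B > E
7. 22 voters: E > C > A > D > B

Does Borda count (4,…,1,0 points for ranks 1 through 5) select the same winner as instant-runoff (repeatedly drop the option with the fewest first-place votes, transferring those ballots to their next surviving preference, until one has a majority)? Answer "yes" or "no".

no

Borda — scores: C 499, E 430, A 494, D 317, B 200. Winner: C.
Instant-runoff — R1 C 40, E 57, A 37, D 45, B 15 (B out); R2 C 40, E 57, A 52, D 45 (C out); R3 E 57, A 92, D 45 (D out); R4 E 86, A 108 (A winner). Winner: A.
The two methods disagree.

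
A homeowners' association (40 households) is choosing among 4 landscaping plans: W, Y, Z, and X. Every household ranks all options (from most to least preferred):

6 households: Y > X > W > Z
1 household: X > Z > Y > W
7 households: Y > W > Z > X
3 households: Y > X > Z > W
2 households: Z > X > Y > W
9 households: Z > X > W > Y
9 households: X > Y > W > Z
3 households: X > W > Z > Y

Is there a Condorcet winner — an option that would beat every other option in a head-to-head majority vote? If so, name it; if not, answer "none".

X

X vs W: 33–7 for X.
X vs Y: 24–16 for X.
X vs Z: 22–18 for X.
X beats every other option head-to-head.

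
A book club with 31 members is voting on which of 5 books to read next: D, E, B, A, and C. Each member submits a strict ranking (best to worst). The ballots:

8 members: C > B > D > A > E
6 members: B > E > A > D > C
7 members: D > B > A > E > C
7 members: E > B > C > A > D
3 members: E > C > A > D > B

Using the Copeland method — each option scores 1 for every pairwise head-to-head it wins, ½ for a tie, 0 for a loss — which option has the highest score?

B

D: loses to E, B, A, and C → score 0.
E: beats D, A, and C; loses to B → score 3.
B: beats D, E, A, and C → score 4.
A: beats D; loses to E, B, and C → score 1.
C: beats D and A; loses to E and B → score 2.
B has the best pairwise record.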